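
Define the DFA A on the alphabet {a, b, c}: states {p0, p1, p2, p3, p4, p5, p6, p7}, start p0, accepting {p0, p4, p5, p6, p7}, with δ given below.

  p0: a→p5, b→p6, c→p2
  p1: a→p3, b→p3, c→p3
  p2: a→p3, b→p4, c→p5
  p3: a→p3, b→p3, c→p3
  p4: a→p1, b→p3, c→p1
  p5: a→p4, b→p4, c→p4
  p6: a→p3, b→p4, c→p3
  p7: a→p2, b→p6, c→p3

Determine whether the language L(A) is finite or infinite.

The useful states (reachable from p0 and able to reach an accepting state) are {p0, p2, p4, p5, p6}.
Restricted to these states the transition graph has no cycle, so every accepting path has bounded length and L is finite.

finite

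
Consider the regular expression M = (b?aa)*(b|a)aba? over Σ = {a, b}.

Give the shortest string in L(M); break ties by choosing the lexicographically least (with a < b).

aab

By inspection of the expression, no string of length less than 3 matches, and aab is the lexicographically first match of length 3.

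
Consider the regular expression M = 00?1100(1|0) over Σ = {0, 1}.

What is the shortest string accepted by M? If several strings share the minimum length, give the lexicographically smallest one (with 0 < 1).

By inspection of the expression, no string of length less than 6 matches, and 011000 is the lexicographically first match of length 6.

011000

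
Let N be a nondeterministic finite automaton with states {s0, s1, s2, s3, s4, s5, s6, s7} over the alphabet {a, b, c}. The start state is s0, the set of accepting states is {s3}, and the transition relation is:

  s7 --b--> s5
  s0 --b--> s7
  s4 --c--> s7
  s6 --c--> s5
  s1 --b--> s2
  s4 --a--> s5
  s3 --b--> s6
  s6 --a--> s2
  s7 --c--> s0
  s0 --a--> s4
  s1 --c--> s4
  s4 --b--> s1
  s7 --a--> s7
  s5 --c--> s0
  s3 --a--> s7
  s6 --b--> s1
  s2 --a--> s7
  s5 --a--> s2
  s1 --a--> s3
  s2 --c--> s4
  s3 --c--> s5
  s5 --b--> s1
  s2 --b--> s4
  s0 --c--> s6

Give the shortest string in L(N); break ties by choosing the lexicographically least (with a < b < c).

aba

A breadth-first search from s0 reaches an accepting state first via the path s0 → s4 → s1 → s3 on input aba.
No string of length < 3 is accepted (BFS exhausts all shorter strings without reaching an accepting state), and aba is the lexicographically least accepting string of length 3.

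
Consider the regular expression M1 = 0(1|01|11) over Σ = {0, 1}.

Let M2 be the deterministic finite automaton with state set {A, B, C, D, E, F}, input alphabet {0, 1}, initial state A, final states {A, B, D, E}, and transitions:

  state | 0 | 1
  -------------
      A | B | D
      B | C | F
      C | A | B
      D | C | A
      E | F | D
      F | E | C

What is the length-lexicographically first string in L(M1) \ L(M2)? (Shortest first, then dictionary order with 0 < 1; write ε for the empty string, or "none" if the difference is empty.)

The string 01 is accepted by M1 but not by M2.
No shorter string lies in the difference, and 01 is the lexicographically first length-2 string in L(M1) \ L(M2).

01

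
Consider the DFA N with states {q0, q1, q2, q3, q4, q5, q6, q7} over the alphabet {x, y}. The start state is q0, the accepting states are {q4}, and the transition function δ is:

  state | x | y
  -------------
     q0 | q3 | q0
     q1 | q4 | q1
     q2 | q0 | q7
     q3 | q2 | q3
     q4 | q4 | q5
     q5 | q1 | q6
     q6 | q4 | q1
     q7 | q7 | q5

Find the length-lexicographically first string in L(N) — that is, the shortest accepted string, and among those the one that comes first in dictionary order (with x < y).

xxyyxx

A breadth-first search from q0 reaches an accepting state first via the path q0 → q3 → q2 → q7 → q5 → q1 → q4 on input xxyyxx.
No string of length < 6 is accepted (BFS exhausts all shorter strings without reaching an accepting state), and xxyyxx is the lexicographically least accepting string of length 6.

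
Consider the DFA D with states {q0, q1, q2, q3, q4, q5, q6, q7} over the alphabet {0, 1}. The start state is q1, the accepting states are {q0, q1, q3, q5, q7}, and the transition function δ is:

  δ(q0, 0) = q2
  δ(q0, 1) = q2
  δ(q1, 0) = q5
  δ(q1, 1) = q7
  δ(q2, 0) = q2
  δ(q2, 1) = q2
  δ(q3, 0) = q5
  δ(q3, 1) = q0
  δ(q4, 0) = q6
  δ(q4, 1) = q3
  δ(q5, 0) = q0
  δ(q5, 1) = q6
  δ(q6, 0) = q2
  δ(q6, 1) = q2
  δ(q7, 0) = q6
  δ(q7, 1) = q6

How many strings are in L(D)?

The useful subgraph on states {q0, q1, q5, q7} is acyclic, so L(D) is finite; the longest accepting path visits 3 useful states, giving maximum string length 2.
Counting accepting paths from q1 by length: 1 of length 0, 2 of length 1, 1 of length 2. Total 4.

4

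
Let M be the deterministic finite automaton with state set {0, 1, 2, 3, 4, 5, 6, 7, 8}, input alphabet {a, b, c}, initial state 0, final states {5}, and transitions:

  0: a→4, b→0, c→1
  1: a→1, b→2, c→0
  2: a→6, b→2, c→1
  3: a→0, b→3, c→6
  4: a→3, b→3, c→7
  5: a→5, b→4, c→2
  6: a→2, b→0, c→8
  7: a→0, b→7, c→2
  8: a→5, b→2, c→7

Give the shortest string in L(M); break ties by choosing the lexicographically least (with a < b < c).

A breadth-first search from 0 reaches an accepting state first via the path 0 → 4 → 3 → 6 → 8 → 5 on input aacca.
No string of length < 5 is accepted (BFS exhausts all shorter strings without reaching an accepting state), and aacca is the lexicographically least accepting string of length 5.

aacca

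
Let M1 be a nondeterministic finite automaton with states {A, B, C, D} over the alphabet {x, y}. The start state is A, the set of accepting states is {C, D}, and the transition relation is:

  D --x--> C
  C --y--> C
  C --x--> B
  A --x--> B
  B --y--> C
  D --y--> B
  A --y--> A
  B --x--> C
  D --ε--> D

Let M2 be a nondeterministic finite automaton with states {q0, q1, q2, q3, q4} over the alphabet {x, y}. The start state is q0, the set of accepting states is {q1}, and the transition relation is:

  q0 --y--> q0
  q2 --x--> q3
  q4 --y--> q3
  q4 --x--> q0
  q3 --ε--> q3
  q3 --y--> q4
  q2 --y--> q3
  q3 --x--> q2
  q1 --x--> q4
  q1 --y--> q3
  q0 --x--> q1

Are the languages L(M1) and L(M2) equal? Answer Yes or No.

The string xx is accepted by M1 but rejected by M2.
So L(M1) ≠ L(M2).

No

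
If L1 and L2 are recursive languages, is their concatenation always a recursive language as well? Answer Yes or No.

Yes

For an input of length n, try each of the n+1 split points, running the decider for L₁ on the prefix and the decider for L₂ on the suffix; accept if some split succeeds. Finitely many halting sub-runs, so this decides L₁L₂.
So the recursive languages are closed under concatenation.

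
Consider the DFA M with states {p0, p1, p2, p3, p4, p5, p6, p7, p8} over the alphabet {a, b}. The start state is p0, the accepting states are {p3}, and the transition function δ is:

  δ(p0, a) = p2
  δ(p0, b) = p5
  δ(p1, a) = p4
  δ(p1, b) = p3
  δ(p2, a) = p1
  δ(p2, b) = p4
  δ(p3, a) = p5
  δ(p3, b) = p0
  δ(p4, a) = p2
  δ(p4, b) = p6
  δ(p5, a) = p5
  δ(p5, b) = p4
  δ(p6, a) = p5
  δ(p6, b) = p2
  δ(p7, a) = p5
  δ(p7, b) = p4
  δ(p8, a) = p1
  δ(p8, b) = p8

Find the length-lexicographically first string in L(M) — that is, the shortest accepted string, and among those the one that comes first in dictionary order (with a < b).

A breadth-first search from p0 reaches an accepting state first via the path p0 → p2 → p1 → p3 on input aab.
No string of length < 3 is accepted (BFS exhausts all shorter strings without reaching an accepting state), and aab is the lexicographically least accepting string of length 3.

aab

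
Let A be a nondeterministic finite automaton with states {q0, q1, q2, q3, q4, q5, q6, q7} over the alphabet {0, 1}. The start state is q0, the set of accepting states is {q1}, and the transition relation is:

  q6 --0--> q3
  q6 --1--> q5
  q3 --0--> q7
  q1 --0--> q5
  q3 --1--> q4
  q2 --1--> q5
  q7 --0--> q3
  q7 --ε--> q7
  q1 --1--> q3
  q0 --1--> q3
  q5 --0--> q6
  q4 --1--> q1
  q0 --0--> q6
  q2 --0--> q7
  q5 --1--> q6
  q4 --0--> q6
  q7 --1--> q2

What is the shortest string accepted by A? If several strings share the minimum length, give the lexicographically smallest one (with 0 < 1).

A breadth-first search from q0 reaches an accepting state first via the path q0 → q3 → q4 → q1 on input 111.
No string of length < 3 is accepted (BFS exhausts all shorter strings without reaching an accepting state), and 111 is the lexicographically least accepting string of length 3.

111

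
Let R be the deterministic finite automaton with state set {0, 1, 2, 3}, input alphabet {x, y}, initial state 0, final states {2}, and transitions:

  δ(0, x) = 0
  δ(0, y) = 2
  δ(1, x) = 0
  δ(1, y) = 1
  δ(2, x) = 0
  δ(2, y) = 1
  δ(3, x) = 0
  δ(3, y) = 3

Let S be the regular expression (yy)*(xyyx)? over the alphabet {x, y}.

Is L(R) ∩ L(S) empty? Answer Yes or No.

Yes

Converting the expression S to a DFA (subset construction, then merging equivalent states) gives the minimal DFA with states {s0, s1, s2, s3, s4, s5, s6}, start state s0, accepting states {s0, s6} and transitions s0: x→s1, y→s2; s1: x→s3, y→s4; s2: x→s3, y→s0; s3: x→s3, y→s3; s4: x→s3, y→s5; s5: x→s6, y→s3; s6: x→s3, y→s3.
Exploring the product automaton R × S from the start pair (0, s0), following both machines on each input symbol, reaches 11 state pairs: (0, s0), (0, s1), (2, s2), (0, s3), (2, s4), (1, s0), (2, s3), (1, s5), (1, s2), (1, s3), (0, s6).
R accepts in {2} and S accepts in {s0, s6}; no reachable pair has both components accepting, so no string drives both machines to acceptance simultaneously and L(R) ∩ L(S) = ∅.
So no string is accepted by both, and the intersection is empty.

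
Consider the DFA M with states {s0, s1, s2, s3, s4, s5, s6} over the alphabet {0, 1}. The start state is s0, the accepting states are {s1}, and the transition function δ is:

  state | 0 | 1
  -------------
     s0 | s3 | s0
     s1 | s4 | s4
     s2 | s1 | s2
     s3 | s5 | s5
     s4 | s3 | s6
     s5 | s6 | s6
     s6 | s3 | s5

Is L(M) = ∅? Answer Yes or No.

Yes

The states reachable from the start state are {s0, s3, s5, s6}.
None of the accepting states {s1} is reachable, so no string is accepted and L(M) = ∅.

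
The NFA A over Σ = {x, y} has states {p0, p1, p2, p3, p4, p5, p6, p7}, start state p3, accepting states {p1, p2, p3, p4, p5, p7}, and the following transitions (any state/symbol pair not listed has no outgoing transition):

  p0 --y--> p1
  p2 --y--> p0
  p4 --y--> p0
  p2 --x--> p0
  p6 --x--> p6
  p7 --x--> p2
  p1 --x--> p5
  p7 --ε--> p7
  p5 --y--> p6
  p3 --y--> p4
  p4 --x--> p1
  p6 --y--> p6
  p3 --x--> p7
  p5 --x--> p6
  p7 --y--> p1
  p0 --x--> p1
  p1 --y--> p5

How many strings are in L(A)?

The useful subgraph on states {p0, p1, p2, p3, p4, p5, p7} is acyclic, so L(A) is finite; the longest accepting path visits 6 useful states, giving maximum string length 5.
Counting accepting paths from p3 by length: 1 of length 0, 2 of length 1, 3 of length 2, 6 of length 3, 8 of length 4, 8 of length 5. Total 28.

28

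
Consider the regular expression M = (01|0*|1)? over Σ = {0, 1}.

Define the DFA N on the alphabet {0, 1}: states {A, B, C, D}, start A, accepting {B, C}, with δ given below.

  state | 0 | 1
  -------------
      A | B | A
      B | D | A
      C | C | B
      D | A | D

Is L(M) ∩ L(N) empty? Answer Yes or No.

The string 0 is accepted by both M and N.
Hence L(M) ∩ L(N) ≠ ∅.

No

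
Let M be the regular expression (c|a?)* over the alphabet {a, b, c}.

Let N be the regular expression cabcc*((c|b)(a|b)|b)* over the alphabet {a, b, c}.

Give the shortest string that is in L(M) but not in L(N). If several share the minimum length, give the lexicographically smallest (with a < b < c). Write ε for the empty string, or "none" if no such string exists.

ε

The empty string ε is accepted by M but not by N.
Since ε is the unique shortest string, it is the required witness.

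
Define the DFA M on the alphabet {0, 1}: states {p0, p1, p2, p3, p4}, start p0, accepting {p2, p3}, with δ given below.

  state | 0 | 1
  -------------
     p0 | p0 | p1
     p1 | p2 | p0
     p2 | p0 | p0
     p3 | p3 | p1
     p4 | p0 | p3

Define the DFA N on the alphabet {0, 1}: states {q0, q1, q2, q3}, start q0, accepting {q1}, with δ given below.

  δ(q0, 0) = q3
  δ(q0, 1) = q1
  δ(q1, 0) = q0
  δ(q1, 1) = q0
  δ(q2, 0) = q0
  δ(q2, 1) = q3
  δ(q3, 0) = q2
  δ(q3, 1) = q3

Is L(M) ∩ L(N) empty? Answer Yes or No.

Exploring the product automaton M × N from the start pair (p0, q0), following both machines on each input symbol, reaches 10 state pairs: (p0, q0), (p0, q3), (p1, q1), (p0, q2), (p1, q3), (p2, q0), (p2, q2), (p0, q1), (p1, q0), (p2, q3).
M accepts in {p2, p3} and N accepts in {q1}; no reachable pair has both components accepting, so no string drives both machines to acceptance simultaneously and L(M) ∩ L(N) = ∅.
So no string is accepted by both, and the intersection is empty.

Yes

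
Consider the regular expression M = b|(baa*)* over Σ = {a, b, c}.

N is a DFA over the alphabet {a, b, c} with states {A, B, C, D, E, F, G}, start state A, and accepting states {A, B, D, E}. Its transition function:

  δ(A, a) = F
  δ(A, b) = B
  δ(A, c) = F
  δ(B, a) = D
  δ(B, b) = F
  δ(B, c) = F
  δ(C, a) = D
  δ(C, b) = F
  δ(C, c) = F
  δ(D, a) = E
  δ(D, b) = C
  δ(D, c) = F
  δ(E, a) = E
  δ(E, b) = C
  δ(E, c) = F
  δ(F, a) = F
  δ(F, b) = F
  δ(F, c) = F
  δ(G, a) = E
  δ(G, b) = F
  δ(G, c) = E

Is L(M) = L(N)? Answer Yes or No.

Yes

Converting the expression M to a DFA (subset construction, then merging equivalent states) gives the minimal DFA with states {m0, m1, m2, m3, m4}, start state m0, accepting states {m0, m2, m3} and transitions m0: a→m1, b→m2, c→m1; m1: a→m1, b→m1, c→m1; m2: a→m3, b→m1, c→m1; m3: a→m3, b→m4, c→m1; m4: a→m3, b→m1, c→m1.
Exploring the product automaton M × N from the start pair (m0, A), following both machines on each input symbol, reaches 6 state pairs: (m0, A), (m1, F), (m2, B), (m3, D), (m3, E), (m4, C).
M accepts in {m0, m2, m3} and N accepts in {A, B, D, E}. In every reachable pair the two components are either both accepting — (m0, A), (m2, B), (m3, D), (m3, E) — or both non-accepting, so no string is accepted by exactly one of the machines: L(M) \ L(N) and L(N) \ L(M) are both empty.
Hence every string is accepted by M iff it is accepted by N, and the two languages coincide.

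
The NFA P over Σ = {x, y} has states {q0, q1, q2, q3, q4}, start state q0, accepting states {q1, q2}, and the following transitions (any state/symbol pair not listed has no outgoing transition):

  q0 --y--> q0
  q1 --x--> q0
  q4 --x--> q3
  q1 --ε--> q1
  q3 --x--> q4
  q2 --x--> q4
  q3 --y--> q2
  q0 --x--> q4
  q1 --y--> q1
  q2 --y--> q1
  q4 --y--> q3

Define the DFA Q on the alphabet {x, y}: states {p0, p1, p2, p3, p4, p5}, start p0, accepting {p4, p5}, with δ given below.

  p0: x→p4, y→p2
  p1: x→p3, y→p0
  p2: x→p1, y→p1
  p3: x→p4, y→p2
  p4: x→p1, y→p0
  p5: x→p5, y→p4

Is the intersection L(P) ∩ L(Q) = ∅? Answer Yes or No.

Exploring the product automaton P × Q from the start pair (q0, p0), following both machines on each input symbol, reaches 19 state pairs: (q0, p0), (q4, p4), (q0, p2), (q3, p1), (q3, p0), (q4, p1), (q0, p1), (q4, p3), (q2, p0), (q2, p2), (q3, p3), (q3, p4), (q3, p2), (q1, p2), (q1, p1), (q2, p1), (q0, p3), (q1, p0), (q0, p4).
P accepts in {q1, q2} and Q accepts in {p4, p5}; no reachable pair has both components accepting, so no string drives both machines to acceptance simultaneously and L(P) ∩ L(Q) = ∅.
So no string is accepted by both, and the intersection is empty.

Yes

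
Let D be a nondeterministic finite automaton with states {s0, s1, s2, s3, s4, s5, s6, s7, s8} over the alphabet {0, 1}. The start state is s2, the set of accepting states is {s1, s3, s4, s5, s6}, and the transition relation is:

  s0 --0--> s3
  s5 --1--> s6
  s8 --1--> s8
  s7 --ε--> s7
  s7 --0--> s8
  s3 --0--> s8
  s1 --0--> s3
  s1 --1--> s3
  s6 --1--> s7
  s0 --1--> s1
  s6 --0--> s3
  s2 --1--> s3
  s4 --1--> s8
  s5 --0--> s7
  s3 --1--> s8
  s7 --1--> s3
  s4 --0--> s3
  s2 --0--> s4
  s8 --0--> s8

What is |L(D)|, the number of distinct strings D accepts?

3

The useful subgraph on states {s2, s3, s4} is acyclic, so L(D) is finite; the longest accepting path visits 3 useful states, giving maximum string length 2.
Counting accepting paths from s2 by length: 2 of length 1, 1 of length 2. Total 3.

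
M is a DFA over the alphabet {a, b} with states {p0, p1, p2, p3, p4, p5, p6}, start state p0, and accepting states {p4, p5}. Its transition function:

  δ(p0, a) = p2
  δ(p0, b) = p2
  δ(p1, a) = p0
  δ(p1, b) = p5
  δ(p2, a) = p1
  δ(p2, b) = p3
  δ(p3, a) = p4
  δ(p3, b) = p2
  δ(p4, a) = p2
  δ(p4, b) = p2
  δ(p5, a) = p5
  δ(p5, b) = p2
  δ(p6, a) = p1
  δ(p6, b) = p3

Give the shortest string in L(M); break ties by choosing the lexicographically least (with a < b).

aab

A breadth-first search from p0 reaches an accepting state first via the path p0 → p2 → p1 → p5 on input aab.
No string of length < 3 is accepted (BFS exhausts all shorter strings without reaching an accepting state), and aab is the lexicographically least accepting string of length 3.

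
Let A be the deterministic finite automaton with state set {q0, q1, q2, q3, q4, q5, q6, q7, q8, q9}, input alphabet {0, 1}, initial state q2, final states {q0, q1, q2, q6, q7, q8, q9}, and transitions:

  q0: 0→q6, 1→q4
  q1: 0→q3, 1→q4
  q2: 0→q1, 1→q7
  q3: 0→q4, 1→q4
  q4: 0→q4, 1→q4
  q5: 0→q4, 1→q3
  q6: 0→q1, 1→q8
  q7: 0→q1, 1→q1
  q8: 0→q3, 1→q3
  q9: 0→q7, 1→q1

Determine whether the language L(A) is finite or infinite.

The useful states (reachable from q2 and able to reach an accepting state) are {q1, q2, q7}.
Restricted to these states the transition graph has no cycle, so every accepting path has bounded length and L is finite.

finite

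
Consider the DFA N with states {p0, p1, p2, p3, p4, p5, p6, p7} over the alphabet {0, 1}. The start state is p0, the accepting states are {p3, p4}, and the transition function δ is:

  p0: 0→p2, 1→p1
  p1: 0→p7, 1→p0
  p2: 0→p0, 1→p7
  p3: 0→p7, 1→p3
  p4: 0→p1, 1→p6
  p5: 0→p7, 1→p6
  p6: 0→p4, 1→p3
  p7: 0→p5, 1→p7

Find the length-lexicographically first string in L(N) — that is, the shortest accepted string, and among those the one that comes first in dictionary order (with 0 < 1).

A breadth-first search from p0 reaches an accepting state first via the path p0 → p2 → p7 → p5 → p6 → p4 on input 01010.
No string of length < 5 is accepted (BFS exhausts all shorter strings without reaching an accepting state), and 01010 is the lexicographically least accepting string of length 5.

01010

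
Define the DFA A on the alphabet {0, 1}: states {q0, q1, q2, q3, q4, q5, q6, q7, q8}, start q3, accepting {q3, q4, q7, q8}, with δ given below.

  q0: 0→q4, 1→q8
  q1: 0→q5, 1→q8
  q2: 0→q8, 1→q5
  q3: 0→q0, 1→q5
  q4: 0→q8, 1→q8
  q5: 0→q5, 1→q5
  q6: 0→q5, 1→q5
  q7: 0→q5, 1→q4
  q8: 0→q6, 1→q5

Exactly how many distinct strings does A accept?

The useful subgraph on states {q0, q3, q4, q8} is acyclic, so L(A) is finite; the longest accepting path visits 4 useful states, giving maximum string length 3.
Counting accepting paths from q3 by length: 1 of length 0, 2 of length 2, 2 of length 3. Total 5.

5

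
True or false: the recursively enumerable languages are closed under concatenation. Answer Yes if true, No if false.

Dovetail over all split points of the input and all step bounds t = 1, 2, …, simulating the recogniser for L₁ on the prefix and the recogniser for L₂ on the suffix for t steps; accept if for some split both accept.
So the recursively enumerable languages are closed under concatenation.

Yes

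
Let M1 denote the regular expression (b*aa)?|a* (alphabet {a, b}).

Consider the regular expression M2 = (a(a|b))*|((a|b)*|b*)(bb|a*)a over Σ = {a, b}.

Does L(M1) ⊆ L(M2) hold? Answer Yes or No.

Yes

Converting the expression M1 to a DFA (subset construction, then merging equivalent states) gives the minimal DFA with states {r0, r1, r2, r3, r4, r5}, start state r0, accepting states {r0, r1, r5} and transitions r0: a→r1, b→r2; r1: a→r1, b→r3; r2: a→r4, b→r2; r3: a→r3, b→r3; r4: a→r5, b→r3; r5: a→r3, b→r3.
Converting the expression M2 to a DFA (subset construction, then merging equivalent states) gives the minimal DFA with states {t0, t1, t2, t3}, start state t0, accepting states {t0, t1, t3} and transitions t0: a→t1, b→t2; t1: a→t0, b→t0; t2: a→t3, b→t2; t3: a→t3, b→t2.
Exploring the product automaton M1 × M2 from the start pair (r0, t0), following both machines on each input symbol, reaches 10 state pairs: (r0, t0), (r1, t1), (r2, t2), (r1, t0), (r3, t0), (r4, t3), (r3, t2), (r3, t1), (r5, t3), (r3, t3).
M1 accepts in {r0, r1, r5} and M2 accepts in {t0, t1, t3}. The reachable pairs whose M1-component is accepting are (r0, t0), (r1, t1), (r1, t0), (r5, t3); in each of them the M2-component is accepting too, so the product for L(M1) \ L(M2) (M1-component accepting, M2-component rejecting) has no reachable accepting pair and the difference is empty.
Hence every string in L(M1) is also in L(M2).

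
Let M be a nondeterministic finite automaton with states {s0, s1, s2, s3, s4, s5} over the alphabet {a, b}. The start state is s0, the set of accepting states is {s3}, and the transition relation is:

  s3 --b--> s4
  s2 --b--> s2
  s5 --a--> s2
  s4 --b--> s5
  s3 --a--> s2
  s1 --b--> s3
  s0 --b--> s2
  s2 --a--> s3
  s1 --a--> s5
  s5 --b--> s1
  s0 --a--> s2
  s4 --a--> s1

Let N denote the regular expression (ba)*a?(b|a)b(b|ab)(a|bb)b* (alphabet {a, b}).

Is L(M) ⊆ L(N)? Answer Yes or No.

No

The string aa is in L(M) but not in L(N).
So L(M) ⊄ L(N).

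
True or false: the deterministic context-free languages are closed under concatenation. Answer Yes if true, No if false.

Take L₁ = {ε, c} (finite, hence regular and DCFL) and L₂ = {c aⁿbⁿ : n≥0} ∪ {cc aⁿb²ⁿ : n≥0} (a DCFL: the number of leading c's tells the DPDA whether to pop one stack symbol per b or per two b's). Then L₁L₂ ∩ cca⁺b* = {cc aⁿbⁿ : n≥1} ∪ {cc aⁿb²ⁿ : n≥1}. If L₁L₂ were a DCFL, so would be this intersection with a regular set, and a DPDA for it started from its configuration after reading cc would accept {aⁿbⁿ : n≥1} ∪ {aⁿb²ⁿ : n≥1}, which no deterministic PDA accepts (a DPDA for it would have a single run on aⁿb²ⁿ, accepting after the prefix aⁿbⁿ and accepting again after n more b's; an ordinary PDA that simulates it on a's and b's and, at any moment when it is accepting, may switch to reading only a fresh letter d while feeding each d to the simulation as a b, would accept aⁱbʲdᵏ (k≥1) exactly when both aⁱbʲ and aⁱbʲ⁺ᵏ are in the language, i.e. its language intersected with the regular set a*b*d⁺ would be exactly {aⁿbⁿdⁿ : n≥1} — impossible, since context-free languages are closed under intersection with regular sets and {aⁿbⁿdⁿ} is not context-free). Hence L₁L₂ is not a DCFL.

No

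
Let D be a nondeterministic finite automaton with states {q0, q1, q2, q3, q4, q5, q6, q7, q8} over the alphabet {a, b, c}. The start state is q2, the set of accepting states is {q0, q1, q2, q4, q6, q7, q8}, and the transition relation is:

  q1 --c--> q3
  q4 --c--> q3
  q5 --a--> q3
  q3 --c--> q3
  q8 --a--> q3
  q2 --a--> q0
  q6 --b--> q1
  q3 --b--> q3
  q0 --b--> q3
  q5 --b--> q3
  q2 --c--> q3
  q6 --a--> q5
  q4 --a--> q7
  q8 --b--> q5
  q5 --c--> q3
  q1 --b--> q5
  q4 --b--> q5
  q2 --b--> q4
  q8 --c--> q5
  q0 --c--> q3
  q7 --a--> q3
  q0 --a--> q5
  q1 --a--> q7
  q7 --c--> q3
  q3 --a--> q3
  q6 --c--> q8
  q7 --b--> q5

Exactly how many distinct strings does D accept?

4

The useful subgraph on states {q0, q2, q4, q7} is acyclic, so L(D) is finite; the longest accepting path visits 3 useful states, giving maximum string length 2.
Counting accepting paths from q2 by length: 1 of length 0, 2 of length 1, 1 of length 2. Total 4.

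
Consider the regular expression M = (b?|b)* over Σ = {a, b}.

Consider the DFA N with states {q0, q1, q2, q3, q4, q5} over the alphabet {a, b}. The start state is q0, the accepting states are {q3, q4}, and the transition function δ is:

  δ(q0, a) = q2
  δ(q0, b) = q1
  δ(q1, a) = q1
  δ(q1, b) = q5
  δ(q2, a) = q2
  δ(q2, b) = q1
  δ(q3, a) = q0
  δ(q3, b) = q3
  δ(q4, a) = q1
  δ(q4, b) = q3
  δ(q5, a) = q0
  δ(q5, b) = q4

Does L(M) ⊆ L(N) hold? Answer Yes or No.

No

The empty string ε is in L(M) but not in L(N).
So L(M) ⊄ L(N).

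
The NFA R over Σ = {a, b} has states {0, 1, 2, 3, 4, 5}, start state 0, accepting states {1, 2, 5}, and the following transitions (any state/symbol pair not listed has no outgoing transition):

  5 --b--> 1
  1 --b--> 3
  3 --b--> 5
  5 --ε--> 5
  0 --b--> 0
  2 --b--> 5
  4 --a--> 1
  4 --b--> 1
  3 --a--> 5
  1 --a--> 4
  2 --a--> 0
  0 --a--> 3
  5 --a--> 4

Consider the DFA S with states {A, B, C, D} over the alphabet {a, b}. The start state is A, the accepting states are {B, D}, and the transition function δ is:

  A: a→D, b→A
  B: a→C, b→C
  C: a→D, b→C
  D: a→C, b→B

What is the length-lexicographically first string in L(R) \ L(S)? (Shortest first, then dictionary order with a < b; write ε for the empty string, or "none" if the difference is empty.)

The string aa is accepted by R but not by S.
No shorter string lies in the difference, and aa is the lexicographically first length-2 string in L(R) \ L(S).

aa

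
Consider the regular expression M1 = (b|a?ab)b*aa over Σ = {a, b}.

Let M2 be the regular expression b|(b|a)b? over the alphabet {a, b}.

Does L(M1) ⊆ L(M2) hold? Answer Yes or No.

No

The string baa is in L(M1) but not in L(M2).
So L(M1) ⊄ L(M2).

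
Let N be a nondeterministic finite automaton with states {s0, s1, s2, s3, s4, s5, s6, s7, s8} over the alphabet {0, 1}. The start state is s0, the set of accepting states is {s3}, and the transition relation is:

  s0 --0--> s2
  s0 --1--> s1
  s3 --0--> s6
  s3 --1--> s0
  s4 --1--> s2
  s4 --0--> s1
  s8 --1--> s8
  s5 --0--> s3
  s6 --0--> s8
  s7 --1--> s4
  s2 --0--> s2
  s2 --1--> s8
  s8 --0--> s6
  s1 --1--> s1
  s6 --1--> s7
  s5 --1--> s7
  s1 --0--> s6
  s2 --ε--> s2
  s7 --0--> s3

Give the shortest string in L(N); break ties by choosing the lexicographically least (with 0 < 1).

A breadth-first search from s0 reaches an accepting state first via the path s0 → s1 → s6 → s7 → s3 on input 1010.
No string of length < 4 is accepted (BFS exhausts all shorter strings without reaching an accepting state), and 1010 is the lexicographically least accepting string of length 4.

1010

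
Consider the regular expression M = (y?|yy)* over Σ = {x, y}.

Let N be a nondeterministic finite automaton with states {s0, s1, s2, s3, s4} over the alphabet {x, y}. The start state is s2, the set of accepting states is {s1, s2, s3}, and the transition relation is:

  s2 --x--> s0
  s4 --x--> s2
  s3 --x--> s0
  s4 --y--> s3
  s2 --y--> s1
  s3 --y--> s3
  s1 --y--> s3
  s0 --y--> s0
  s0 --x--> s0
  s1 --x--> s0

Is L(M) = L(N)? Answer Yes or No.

Converting the expression M to a DFA (subset construction, then merging equivalent states) gives the minimal DFA with states {m0, m1}, start state m0, accepting states {m0} and transitions m0: x→m1, y→m0; m1: x→m1, y→m1.
Exploring the product automaton M × N from the start pair (m0, s2), following both machines on each input symbol, reaches 4 state pairs: (m0, s2), (m1, s0), (m0, s1), (m0, s3).
M accepts in {m0} and N accepts in {s1, s2, s3}. In every reachable pair the two components are either both accepting — (m0, s2), (m0, s1), (m0, s3) — or both non-accepting, so no string is accepted by exactly one of the machines: L(M) \ L(N) and L(N) \ L(M) are both empty.
Hence every string is accepted by M iff it is accepted by N, and the two languages coincide.

Yes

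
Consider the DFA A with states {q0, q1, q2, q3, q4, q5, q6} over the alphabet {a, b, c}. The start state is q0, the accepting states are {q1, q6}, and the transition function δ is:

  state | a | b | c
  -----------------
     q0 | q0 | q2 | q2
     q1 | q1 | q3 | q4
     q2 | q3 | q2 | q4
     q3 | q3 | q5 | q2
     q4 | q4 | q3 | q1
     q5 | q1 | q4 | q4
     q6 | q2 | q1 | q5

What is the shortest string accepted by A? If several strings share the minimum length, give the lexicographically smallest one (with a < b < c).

A breadth-first search from q0 reaches an accepting state first via the path q0 → q2 → q4 → q1 on input bcc.
No string of length < 3 is accepted (BFS exhausts all shorter strings without reaching an accepting state), and bcc is the lexicographically least accepting string of length 3.

bcc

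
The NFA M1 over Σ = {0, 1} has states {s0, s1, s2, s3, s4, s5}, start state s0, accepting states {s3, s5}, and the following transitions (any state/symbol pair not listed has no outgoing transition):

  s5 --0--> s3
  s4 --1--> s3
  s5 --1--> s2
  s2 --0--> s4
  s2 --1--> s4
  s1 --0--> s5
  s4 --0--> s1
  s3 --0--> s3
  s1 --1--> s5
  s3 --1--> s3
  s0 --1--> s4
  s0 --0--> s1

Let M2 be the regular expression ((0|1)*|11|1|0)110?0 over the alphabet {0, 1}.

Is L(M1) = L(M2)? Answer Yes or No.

No

The string 00 is accepted by M1 but rejected by M2.
So L(M1) ≠ L(M2).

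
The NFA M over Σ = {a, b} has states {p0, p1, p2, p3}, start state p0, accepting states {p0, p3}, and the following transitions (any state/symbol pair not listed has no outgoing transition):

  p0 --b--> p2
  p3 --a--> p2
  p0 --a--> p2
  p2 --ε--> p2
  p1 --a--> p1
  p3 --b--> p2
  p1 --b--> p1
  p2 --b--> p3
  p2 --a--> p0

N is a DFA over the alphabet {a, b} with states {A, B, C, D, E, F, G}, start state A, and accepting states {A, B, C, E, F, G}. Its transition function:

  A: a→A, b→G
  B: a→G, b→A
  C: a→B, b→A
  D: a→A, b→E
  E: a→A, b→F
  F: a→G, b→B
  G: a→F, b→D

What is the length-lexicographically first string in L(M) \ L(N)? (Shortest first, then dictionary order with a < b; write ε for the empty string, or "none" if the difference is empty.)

The string bb is accepted by M but not by N.
No shorter string lies in the difference, and bb is the lexicographically first length-2 string in L(M) \ L(N).

bb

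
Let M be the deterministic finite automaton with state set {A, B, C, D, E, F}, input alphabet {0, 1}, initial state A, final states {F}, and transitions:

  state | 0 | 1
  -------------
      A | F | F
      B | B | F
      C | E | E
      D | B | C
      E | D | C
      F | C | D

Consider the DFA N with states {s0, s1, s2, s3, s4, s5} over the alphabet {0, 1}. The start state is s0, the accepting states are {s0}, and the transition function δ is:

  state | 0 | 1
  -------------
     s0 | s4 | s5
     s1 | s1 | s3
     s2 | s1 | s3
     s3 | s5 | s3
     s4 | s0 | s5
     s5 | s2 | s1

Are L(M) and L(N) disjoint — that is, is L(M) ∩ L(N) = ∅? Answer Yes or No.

Exploring the product automaton M × N from the start pair (A, s0), following both machines on each input symbol, reaches 25 state pairs: (A, s0), (F, s4), (F, s5), (C, s0), (D, s5), (C, s2), (D, s1), (E, s4), (E, s5), (B, s2), (C, s1), (E, s1), (E, s3), (B, s1), (C, s3), (D, s0), (C, s5), (D, s2), (F, s3), (B, s4), (E, s2), (D, s3), (B, s0), (B, s5), (F, s1).
M accepts in {F} and N accepts in {s0}; no reachable pair has both components accepting, so no string drives both machines to acceptance simultaneously and L(M) ∩ L(N) = ∅.
So no string is accepted by both, and the intersection is empty.

Yes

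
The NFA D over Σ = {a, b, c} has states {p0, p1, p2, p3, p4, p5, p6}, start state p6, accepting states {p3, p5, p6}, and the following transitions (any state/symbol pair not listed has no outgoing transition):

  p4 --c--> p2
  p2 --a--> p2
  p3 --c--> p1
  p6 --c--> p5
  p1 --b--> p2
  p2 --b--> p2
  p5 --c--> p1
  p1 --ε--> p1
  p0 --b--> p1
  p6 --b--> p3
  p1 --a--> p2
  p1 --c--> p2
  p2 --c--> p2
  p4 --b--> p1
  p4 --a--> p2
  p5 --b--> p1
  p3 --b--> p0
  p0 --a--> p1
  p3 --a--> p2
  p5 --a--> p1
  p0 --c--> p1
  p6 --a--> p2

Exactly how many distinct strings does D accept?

3

The useful subgraph on states {p3, p5, p6} is acyclic, so L(D) is finite; the longest accepting path visits 2 useful states, giving maximum string length 1.
Counting accepting paths from p6 by length: 1 of length 0, 2 of length 1. Total 3.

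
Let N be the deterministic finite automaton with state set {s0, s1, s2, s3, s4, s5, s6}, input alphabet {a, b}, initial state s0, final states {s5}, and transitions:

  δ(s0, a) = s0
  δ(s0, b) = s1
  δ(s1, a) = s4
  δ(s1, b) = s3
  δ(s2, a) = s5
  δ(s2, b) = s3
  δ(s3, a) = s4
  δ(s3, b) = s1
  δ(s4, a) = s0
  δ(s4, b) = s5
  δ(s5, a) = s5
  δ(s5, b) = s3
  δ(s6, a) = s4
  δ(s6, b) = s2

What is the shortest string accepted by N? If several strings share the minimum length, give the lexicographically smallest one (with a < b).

bab

A breadth-first search from s0 reaches an accepting state first via the path s0 → s1 → s4 → s5 on input bab.
No string of length < 3 is accepted (BFS exhausts all shorter strings without reaching an accepting state), and bab is the lexicographically least accepting string of length 3.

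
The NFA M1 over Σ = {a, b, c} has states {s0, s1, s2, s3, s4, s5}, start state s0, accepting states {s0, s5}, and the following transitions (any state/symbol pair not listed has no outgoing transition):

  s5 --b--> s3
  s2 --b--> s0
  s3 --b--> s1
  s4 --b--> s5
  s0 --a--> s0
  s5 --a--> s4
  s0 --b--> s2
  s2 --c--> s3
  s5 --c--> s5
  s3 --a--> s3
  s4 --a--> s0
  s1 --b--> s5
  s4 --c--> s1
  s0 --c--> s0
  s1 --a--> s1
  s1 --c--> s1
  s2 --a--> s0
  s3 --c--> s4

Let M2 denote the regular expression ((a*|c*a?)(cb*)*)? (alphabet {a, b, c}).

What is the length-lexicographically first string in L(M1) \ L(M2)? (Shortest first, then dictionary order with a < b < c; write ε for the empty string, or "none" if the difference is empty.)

ba

The string ba is accepted by M1 but not by M2.
No shorter string lies in the difference, and ba is the lexicographically first length-2 string in L(M1) \ L(M2).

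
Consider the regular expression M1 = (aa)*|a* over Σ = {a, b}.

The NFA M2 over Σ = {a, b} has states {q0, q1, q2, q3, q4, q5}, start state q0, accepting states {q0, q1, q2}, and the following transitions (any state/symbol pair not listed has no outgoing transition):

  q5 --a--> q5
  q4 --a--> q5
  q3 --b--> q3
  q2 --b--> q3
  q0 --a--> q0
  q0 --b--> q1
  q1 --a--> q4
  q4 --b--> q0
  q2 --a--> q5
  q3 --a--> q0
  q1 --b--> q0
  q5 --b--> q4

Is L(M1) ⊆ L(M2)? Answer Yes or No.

Converting the expression M1 to a DFA (subset construction, then merging equivalent states) gives the minimal DFA with states {r0, r1}, start state r0, accepting states {r0} and transitions r0: a→r0, b→r1; r1: a→r1, b→r1.
Exploring the product automaton M1 × M2 from the start pair (r0, q0), following both machines on each input symbol, reaches 5 state pairs: (r0, q0), (r1, q1), (r1, q4), (r1, q0), (r1, q5).
M1 accepts in {r0} and M2 accepts in {q0, q1, q2}. The reachable pairs whose M1-component is accepting are (r0, q0); in each of them the M2-component is accepting too, so the product for L(M1) \ L(M2) (M1-component accepting, M2-component rejecting) has no reachable accepting pair and the difference is empty.
Hence every string in L(M1) is also in L(M2).

Yes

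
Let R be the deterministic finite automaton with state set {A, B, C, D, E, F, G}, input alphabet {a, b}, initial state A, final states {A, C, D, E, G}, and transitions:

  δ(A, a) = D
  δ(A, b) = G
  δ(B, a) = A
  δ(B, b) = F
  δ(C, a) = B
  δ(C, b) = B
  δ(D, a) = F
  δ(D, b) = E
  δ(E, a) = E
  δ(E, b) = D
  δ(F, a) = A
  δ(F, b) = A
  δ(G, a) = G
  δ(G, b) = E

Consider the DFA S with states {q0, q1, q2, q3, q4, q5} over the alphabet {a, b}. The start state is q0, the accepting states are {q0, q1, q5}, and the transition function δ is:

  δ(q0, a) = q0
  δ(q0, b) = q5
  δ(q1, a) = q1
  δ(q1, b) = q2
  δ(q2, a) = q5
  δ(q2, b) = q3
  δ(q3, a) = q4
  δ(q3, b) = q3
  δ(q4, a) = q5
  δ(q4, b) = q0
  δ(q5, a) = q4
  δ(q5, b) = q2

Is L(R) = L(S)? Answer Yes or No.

No

The string ba is accepted by R but rejected by S.
So L(R) ≠ L(S).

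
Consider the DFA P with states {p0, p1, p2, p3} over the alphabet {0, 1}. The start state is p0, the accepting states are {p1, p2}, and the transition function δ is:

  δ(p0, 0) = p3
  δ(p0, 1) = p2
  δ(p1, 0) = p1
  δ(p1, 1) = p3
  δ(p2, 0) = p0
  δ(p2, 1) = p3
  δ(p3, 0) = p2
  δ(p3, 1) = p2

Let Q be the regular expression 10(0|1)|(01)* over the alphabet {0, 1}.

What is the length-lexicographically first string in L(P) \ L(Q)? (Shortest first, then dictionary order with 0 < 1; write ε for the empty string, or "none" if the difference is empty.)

The string 1 is accepted by P but not by Q.
No shorter string lies in the difference, and 1 is the lexicographically first length-1 string in L(P) \ L(Q).

1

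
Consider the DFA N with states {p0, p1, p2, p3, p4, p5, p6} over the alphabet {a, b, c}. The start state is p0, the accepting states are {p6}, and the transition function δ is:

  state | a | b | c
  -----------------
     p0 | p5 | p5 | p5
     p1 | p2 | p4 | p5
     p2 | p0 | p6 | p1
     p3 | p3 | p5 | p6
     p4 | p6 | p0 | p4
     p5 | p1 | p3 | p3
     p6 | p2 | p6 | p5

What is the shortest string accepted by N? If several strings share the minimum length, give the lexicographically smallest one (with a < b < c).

abc

A breadth-first search from p0 reaches an accepting state first via the path p0 → p5 → p3 → p6 on input abc.
No string of length < 3 is accepted (BFS exhausts all shorter strings without reaching an accepting state), and abc is the lexicographically least accepting string of length 3.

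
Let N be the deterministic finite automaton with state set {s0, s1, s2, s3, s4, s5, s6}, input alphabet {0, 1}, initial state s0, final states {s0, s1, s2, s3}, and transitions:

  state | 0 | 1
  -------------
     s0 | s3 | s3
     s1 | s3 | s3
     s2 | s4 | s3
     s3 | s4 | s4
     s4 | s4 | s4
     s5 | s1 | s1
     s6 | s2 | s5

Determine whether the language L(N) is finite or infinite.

finite

The useful states (reachable from s0 and able to reach an accepting state) are {s0, s3}.
Restricted to these states the transition graph has no cycle, so every accepting path has bounded length and L is finite.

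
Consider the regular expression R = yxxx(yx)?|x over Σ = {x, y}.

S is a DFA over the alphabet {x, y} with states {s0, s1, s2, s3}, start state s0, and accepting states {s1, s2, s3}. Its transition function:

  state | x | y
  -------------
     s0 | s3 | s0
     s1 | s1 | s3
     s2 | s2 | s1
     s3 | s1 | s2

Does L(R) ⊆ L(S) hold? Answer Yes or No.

Converting the expression R to a DFA (subset construction, then merging equivalent states) gives the minimal DFA with states {r0, r1, r2, r3, r4, r5, r6, r7}, start state r0, accepting states {r1, r6} and transitions r0: x→r1, y→r2; r1: x→r3, y→r3; r2: x→r4, y→r3; r3: x→r3, y→r3; r4: x→r5, y→r3; r5: x→r6, y→r3; r6: x→r3, y→r7; r7: x→r1, y→r3.
Exploring the product automaton R × S from the start pair (r0, s0), following both machines on each input symbol, reaches 12 state pairs: (r0, s0), (r1, s3), (r2, s0), (r3, s1), (r3, s2), (r4, s3), (r3, s0), (r3, s3), (r5, s1), (r6, s1), (r7, s3), (r1, s1).
R accepts in {r1, r6} and S accepts in {s1, s2, s3}. The reachable pairs whose R-component is accepting are (r1, s3), (r6, s1), (r1, s1); in each of them the S-component is accepting too, so the product for L(R) \ L(S) (R-component accepting, S-component rejecting) has no reachable accepting pair and the difference is empty.
Hence every string in L(R) is also in L(S).

Yes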